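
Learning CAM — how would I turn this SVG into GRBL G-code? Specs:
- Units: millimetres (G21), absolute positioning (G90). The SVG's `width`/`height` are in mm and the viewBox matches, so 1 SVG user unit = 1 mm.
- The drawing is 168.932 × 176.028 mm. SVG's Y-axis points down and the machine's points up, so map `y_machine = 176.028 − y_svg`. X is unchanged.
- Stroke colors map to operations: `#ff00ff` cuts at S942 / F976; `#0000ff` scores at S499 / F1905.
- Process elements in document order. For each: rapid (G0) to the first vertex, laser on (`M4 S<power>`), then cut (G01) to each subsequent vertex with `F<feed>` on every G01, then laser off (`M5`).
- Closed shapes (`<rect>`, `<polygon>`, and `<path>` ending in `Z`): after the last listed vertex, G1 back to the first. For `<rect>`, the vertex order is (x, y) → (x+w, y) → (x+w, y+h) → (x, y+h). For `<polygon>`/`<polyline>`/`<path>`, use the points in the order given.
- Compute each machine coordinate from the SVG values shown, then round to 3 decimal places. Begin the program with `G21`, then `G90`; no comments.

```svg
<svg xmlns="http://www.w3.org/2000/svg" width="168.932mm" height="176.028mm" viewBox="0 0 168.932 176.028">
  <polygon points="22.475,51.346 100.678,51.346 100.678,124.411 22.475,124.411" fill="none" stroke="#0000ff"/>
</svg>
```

G21
G90
G0 X22.475 Y124.682
M4 S499
G01 X100.678 Y124.682 F1905
G01 X100.678 Y51.617 F1905
G01 X22.475 Y51.617 F1905
G01 X22.475 Y124.682 F1905
M5

Since the viewBox matches the mm dimensions, user units are millimetres directly. The only transform is the Y-flip y_m = 176.028 − y_svg.

Shape 1 is a rectangle drawn with `<polygon>`. Its stroke #0000ff means score at S499, F1905. After flipping Y the toolpath is (22.475,124.682) → (100.678,124.682) → (100.678,51.617) → (22.475,51.617) → (22.475,124.682), returning to the start.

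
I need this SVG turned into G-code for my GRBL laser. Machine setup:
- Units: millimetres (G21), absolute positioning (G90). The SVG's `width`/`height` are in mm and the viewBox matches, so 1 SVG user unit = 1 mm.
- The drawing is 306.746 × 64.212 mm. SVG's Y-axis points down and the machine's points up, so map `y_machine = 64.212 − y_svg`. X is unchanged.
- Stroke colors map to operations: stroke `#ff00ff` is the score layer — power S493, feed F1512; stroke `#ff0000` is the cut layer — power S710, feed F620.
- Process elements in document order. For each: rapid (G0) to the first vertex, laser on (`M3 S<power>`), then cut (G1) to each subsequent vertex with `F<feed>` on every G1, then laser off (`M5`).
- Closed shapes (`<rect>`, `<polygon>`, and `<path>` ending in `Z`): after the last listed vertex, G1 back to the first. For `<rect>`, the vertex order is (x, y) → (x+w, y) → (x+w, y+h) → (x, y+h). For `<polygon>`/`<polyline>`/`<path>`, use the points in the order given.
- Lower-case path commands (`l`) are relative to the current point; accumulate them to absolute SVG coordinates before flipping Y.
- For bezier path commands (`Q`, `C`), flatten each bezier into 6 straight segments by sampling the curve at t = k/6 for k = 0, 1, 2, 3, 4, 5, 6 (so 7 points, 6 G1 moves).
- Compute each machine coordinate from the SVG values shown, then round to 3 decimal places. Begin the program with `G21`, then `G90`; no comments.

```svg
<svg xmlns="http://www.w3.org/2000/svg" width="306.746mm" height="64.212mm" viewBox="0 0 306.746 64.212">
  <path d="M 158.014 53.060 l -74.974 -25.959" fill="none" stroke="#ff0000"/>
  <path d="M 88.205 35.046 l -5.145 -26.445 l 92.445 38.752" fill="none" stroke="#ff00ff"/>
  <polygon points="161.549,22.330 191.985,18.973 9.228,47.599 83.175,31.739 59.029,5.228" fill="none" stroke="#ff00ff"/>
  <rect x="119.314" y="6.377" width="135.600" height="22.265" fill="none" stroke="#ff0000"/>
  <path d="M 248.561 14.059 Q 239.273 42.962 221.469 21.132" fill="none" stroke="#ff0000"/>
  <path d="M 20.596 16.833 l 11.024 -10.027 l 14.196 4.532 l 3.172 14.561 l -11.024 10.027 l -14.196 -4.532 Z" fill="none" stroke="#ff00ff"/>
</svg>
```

viewBox `0 0 306.746 64.212` with mm width/height → 1 unit = 1 mm. Flip: y_m = 64.212 − y_svg.

**Shape 1** — `<path>` line segment, stroke `#ff0000` → cut (S710, F620). Machine vertices: (158.014,11.152) → (83.040,37.111). Open path.

**Shape 2** — `<path>` open polyline, stroke `#ff00ff` → score (S493, F1512). Machine vertices: (88.205,29.166) → (83.060,55.611) → (175.505,16.859). Open path.

**Shape 3** — `<polygon>` closed polygon, stroke `#ff00ff` → score (S493, F1512). Machine vertices: (161.549,41.882) → (191.985,45.239) → (9.228,16.613) → (83.175,32.473) → (59.029,58.984) → (161.549,41.882). Closed: final G1 returns to the first vertex.

**Shape 4** — `<rect>` rectangle, stroke `#ff0000` → cut (S710, F620). Machine vertices: (119.314,57.835) → (254.914,57.835) → (254.914,35.570) → (119.314,35.570) → (119.314,57.835). Closed: final G1 returns to the first vertex.

**Shape 5** — `<path>` quadratic bezier, stroke `#ff0000` → cut (S710, F620). Control points (SVG): P0=(248.561,14.059), P1=(239.273,42.962), P2=(221.469,21.132); sampled at t=k/6. Machine vertices: (248.561,50.153) → (245.228,41.928) → (241.423,36.521) → (237.144,33.933) → (232.392,34.164) → (227.167,37.213) → (221.469,43.080). Open path.

**Shape 6** — `<path>` regular polygon, stroke `#ff00ff` → score (S493, F1512). Machine vertices: (20.596,47.379) → (31.620,57.406) → (45.816,52.874) → (48.988,38.313) → (37.964,28.286) → (23.768,32.818) → (20.596,47.379). Closed: final G1 returns to the first vertex.

G21
G90
G0 X158.014 Y11.152
M3 S710
G1 X83.040 Y37.111 F620
M5
G0 X88.205 Y29.166
M3 S493
G1 X83.060 Y55.611 F1512
G1 X175.505 Y16.859 F1512
M5
G0 X161.549 Y41.882
M3 S493
G1 X191.985 Y45.239 F1512
G1 X9.228 Y16.613 F1512
G1 X83.175 Y32.473 F1512
G1 X59.029 Y58.984 F1512
G1 X161.549 Y41.882 F1512
M5
G0 X119.314 Y57.835
M3 S710
G1 X254.914 Y57.835 F620
G1 X254.914 Y35.570 F620
G1 X119.314 Y35.570 F620
G1 X119.314 Y57.835 F620
M5
G0 X248.561 Y50.153
M3 S710
G1 X245.228 Y41.928 F620
G1 X241.423 Y36.521 F620
G1 X237.144 Y33.933 F620
G1 X232.392 Y34.164 F620
G1 X227.167 Y37.213 F620
G1 X221.469 Y43.080 F620
M5
G0 X20.596 Y47.379
M3 S493
G1 X31.620 Y57.406 F1512
G1 X45.816 Y52.874 F1512
G1 X48.988 Y38.313 F1512
G1 X37.964 Y28.286 F1512
G1 X23.768 Y32.818 F1512
G1 X20.596 Y47.379 F1512
M5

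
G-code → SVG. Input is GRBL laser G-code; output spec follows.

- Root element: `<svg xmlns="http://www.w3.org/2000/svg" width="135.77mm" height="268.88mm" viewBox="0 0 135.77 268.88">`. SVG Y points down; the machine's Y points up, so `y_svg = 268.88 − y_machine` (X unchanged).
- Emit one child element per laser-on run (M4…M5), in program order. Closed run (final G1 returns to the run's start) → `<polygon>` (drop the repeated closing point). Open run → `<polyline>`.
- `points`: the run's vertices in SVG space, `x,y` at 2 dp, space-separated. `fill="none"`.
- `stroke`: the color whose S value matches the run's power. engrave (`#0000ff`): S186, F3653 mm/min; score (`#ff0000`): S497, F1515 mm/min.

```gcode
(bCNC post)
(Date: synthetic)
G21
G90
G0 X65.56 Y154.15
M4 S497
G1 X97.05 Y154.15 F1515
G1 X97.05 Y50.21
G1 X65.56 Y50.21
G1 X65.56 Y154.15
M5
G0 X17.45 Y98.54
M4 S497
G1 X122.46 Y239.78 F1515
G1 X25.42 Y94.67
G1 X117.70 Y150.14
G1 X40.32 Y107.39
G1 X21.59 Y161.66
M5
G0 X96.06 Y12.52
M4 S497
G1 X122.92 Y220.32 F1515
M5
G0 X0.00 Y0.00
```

Machine Y-up, SVG Y-down with viewBox height 268.88, so y_svg = 268.88 − y_machine; X carries over. Every run uses S497, so all elements get stroke `#ff0000` (score).

Run 1: The run returns to its start, so emit a `<polygon>` with points (Y-flipped): 65.56,114.73 97.05,114.73 97.05,218.67 65.56,218.67.

Run 2: The run is open, so emit a `<polyline>` with points (Y-flipped): 17.45,170.34 122.46,29.10 25.42,174.21 117.70,118.74 40.32,161.49 21.59,107.22.

Run 3: The run is open, so emit a `<polyline>` with points (Y-flipped): 96.06,256.36 122.92,48.56.

<svg xmlns="http://www.w3.org/2000/svg" width="135.77mm" height="268.88mm" viewBox="0 0 135.77 268.88">
  <polygon points="65.56,114.73 97.05,114.73 97.05,218.67 65.56,218.67" fill="none" stroke="#ff0000"/>
  <polyline points="17.45,170.34 122.46,29.10 25.42,174.21 117.70,118.74 40.32,161.49 21.59,107.22" fill="none" stroke="#ff0000"/>
  <polyline points="96.06,256.36 122.92,48.56" fill="none" stroke="#ff0000"/>
</svg>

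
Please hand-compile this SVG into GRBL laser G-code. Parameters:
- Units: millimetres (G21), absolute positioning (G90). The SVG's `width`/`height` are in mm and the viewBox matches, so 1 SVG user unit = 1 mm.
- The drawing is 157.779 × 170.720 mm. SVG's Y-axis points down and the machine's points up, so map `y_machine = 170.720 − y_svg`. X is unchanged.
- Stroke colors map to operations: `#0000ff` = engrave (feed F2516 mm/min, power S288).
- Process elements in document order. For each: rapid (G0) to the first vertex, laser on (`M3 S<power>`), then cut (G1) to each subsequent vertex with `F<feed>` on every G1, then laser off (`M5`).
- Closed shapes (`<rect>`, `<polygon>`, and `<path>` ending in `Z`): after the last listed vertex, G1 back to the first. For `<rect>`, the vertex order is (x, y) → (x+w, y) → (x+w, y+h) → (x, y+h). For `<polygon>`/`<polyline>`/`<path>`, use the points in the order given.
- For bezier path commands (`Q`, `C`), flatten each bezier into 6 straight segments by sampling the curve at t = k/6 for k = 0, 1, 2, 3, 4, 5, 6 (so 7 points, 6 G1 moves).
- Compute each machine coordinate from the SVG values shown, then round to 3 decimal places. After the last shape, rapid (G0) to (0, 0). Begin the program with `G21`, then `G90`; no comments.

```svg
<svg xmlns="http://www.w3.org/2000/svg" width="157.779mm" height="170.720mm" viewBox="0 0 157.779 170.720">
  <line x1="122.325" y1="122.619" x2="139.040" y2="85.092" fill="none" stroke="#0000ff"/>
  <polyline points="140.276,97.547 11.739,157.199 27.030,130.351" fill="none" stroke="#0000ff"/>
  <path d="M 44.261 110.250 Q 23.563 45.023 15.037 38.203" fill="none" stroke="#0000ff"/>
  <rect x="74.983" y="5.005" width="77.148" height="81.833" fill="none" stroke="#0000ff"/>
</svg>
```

G21
G90
G0 X122.325 Y48.101
M3 S288
G1 X139.040 Y85.628 F2516
M5
G0 X140.276 Y73.173
M3 S288
G1 X11.739 Y13.521 F2516
G1 X27.030 Y40.369 F2516
M5
G0 X44.261 Y60.470
M3 S288
G1 X37.700 Y80.590 F2516
G1 X31.815 Y97.465 F2516
G1 X26.606 Y111.095 F2516
G1 X22.073 Y121.481 F2516
G1 X18.217 Y128.621 F2516
G1 X15.037 Y132.517 F2516
M5
G0 X74.983 Y165.715
M3 S288
G1 X152.131 Y165.715 F2516
G1 X152.131 Y83.882 F2516
G1 X74.983 Y83.882 F2516
G1 X74.983 Y165.715 F2516
M5
G0 X0.000 Y0.000

Since the viewBox matches the mm dimensions, user units are millimetres directly. The only transform is the Y-flip y_m = 170.720 − y_svg.

Shape 1 is a line segment drawn with `<line>`. Its stroke #0000ff means engrave at S288, F2516. After flipping Y the toolpath is (122.325,48.101) → (139.040,85.628).

Shape 2 is a open polyline drawn with `<polyline>`. Its stroke #0000ff means engrave at S288, F2516. After flipping Y the toolpath is (140.276,73.173) → (11.739,13.521) → (27.030,40.369).

Shape 3 is a quadratic bezier drawn with `<path>`. Its stroke #0000ff means engrave at S288, F2516. After flipping Y the toolpath is (44.261,60.470) → (37.700,80.590) → (31.815,97.465) → (26.606,111.095) → (22.073,121.481) → (18.217,128.621) → (15.037,132.517).

Shape 4 is a rectangle drawn with `<rect>`. Its stroke #0000ff means engrave at S288, F2516. After flipping Y the toolpath is (74.983,165.715) → (152.131,165.715) → (152.131,83.882) → (74.983,83.882) → (74.983,165.715), returning to the start.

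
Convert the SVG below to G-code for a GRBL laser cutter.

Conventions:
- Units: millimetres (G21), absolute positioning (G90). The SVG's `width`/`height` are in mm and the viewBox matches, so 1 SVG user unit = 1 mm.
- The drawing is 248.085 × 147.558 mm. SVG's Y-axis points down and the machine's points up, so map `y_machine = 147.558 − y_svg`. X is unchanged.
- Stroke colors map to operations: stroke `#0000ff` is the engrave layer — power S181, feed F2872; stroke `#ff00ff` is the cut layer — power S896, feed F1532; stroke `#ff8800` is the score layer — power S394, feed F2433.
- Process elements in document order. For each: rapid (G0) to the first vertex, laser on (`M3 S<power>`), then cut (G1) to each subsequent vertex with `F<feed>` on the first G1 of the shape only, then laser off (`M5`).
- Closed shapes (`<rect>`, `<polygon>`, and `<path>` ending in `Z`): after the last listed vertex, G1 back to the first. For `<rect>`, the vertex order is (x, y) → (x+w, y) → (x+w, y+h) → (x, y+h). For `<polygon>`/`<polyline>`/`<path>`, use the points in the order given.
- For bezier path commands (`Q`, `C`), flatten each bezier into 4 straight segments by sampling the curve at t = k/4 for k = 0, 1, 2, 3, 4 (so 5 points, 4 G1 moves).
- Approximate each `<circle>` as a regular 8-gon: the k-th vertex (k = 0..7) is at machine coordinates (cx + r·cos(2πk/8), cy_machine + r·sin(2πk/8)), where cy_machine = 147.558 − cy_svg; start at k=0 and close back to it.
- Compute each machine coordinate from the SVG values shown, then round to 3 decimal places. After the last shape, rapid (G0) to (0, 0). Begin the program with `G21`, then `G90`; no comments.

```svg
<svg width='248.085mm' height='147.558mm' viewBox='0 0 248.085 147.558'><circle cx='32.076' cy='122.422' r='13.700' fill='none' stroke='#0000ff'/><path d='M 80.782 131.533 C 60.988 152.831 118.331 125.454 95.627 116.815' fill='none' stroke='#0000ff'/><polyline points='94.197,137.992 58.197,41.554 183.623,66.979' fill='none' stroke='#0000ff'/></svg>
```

G21
G90
G0 X45.776 Y25.136
M3 S181
G1 X41.763 Y34.823 F2872
G1 X32.076 Y38.836
G1 X22.389 Y34.823
G1 X18.376 Y25.136
G1 X22.389 Y15.449
G1 X32.076 Y11.436
G1 X41.763 Y15.449
G1 X45.776 Y25.136
M5
G0 X80.782 Y16.025
M3 S181
G1 X77.944 Y8.125 F2872
G1 X89.296 Y12.158
G1 X100.102 Y21.804
G1 X95.627 Y30.743
M5
G0 X94.197 Y9.566
M3 S181
G1 X58.197 Y106.004 F2872
G1 X183.623 Y80.579
M5
G0 X0.000 Y0.000

Since the viewBox matches the mm dimensions, user units are millimetres directly. The only transform is the Y-flip y_m = 147.558 − y_svg.

Shape 1 is a circle drawn with `<circle>`. Its stroke #0000ff means engrave at S181, F2872. After flipping Y the toolpath is (45.776,25.136) → (41.763,34.823) → (32.076,38.836) → (22.389,34.823) → (18.376,25.136) → (22.389,15.449) → (32.076,11.436) → (41.763,15.449) → (45.776,25.136), returning to the start.

Shape 2 is a cubic bezier drawn with `<path>`. Its stroke #0000ff means engrave at S181, F2872. After flipping Y the toolpath is (80.782,16.025) → (77.944,8.125) → (89.296,12.158) → (100.102,21.804) → (95.627,30.743).

Shape 3 is a open polyline drawn with `<polyline>`. Its stroke #0000ff means engrave at S181, F2872. After flipping Y the toolpath is (94.197,9.566) → (58.197,106.004) → (183.623,80.579).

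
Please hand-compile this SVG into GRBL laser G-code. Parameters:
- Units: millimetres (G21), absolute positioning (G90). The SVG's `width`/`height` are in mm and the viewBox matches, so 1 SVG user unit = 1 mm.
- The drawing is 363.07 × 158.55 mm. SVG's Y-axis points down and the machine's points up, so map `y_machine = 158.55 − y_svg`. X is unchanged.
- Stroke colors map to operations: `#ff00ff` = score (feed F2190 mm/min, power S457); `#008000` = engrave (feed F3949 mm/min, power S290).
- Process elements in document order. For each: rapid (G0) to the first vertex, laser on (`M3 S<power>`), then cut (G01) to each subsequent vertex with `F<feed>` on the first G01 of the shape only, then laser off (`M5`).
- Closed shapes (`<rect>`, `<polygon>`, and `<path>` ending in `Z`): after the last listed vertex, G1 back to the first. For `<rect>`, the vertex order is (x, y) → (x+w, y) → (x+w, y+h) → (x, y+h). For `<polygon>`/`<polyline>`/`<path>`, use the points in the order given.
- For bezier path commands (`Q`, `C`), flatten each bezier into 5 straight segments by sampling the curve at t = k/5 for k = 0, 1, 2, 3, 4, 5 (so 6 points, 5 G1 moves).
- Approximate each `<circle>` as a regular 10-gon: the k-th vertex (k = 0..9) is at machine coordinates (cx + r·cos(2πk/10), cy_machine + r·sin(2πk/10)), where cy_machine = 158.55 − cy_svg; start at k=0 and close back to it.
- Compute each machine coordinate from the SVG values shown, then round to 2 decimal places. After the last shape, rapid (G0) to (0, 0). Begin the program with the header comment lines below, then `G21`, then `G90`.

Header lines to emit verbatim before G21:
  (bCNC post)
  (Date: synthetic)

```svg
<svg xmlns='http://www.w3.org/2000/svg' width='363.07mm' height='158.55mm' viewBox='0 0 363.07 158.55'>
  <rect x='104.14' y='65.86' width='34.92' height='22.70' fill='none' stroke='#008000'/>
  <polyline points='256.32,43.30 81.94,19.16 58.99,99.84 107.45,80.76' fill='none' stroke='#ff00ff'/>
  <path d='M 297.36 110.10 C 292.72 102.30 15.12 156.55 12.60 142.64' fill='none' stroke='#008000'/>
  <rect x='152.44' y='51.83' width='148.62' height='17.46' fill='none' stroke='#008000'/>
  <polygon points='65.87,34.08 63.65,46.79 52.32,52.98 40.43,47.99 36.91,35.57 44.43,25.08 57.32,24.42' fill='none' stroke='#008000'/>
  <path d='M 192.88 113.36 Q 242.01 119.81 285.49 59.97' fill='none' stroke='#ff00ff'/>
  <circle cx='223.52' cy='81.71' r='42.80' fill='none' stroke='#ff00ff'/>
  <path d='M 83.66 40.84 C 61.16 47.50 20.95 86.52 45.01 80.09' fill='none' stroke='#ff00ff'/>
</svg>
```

Since the viewBox matches the mm dimensions, user units are millimetres directly. The only transform is the Y-flip y_m = 158.55 − y_svg.

Shape 1 is a rectangle drawn with `<rect>`. Its stroke #008000 means engrave at S290, F3949. After flipping Y the toolpath is (104.14,92.69) → (139.06,92.69) → (139.06,69.99) → (104.14,69.99) → (104.14,92.69), returning to the start.

Shape 2 is a open polyline drawn with `<polyline>`. Its stroke #ff00ff means score at S457, F2190. After flipping Y the toolpath is (256.32,115.25) → (81.94,139.39) → (58.99,58.71) → (107.45,77.79).

Shape 3 is a cubic bezier drawn with `<path>`. Its stroke #008000 means engrave at S290, F3949. After flipping Y the toolpath is (297.36,48.45) → (266.21,46.73) → (195.85,36.36) → (112.59,23.60) → (42.74,14.70) → (12.60,15.91).

Shape 4 is a rectangle drawn with `<rect>`. Its stroke #008000 means engrave at S290, F3949. After flipping Y the toolpath is (152.44,106.72) → (301.06,106.72) → (301.06,89.26) → (152.44,89.26) → (152.44,106.72), returning to the start.

Shape 5 is a regular polygon drawn with `<polygon>`. Its stroke #008000 means engrave at S290, F3949. After flipping Y the toolpath is (65.87,124.47) → (63.65,111.76) → (52.32,105.57) → (40.43,110.56) → (36.91,122.98) → (44.43,133.47) → (57.32,134.13) → (65.87,124.47), returning to the start.

Shape 6 is a quadratic bezier drawn with `<path>`. Its stroke #ff00ff means score at S457, F2190. After flipping Y the toolpath is (192.88,45.19) → (212.31,45.26) → (231.28,50.64) → (249.80,61.31) → (267.87,77.30) → (285.49,98.58).

Shape 7 is a circle drawn with `<circle>`. Its stroke #ff00ff means score at S457, F2190. After flipping Y the toolpath is (266.32,76.84) → (258.15,102.00) → (236.75,117.55) → (210.29,117.55) → (188.89,102.00) → (180.72,76.84) → (188.89,51.68) → (210.29,36.13) → (236.75,36.13) → (258.15,51.68) → (266.32,76.84), returning to the start.

Shape 8 is a cubic bezier drawn with `<path>`. Its stroke #ff00ff means score at S457, F2190. After flipping Y the toolpath is (83.66,117.71) → (68.69,110.45) → (53.41,99.17) → (41.74,87.58) → (37.63,79.43) → (45.01,78.46).

(bCNC post)
(Date: synthetic)
G21
G90
G0 X104.14 Y92.69
M3 S290
G01 X139.06 Y92.69 F3949
G01 X139.06 Y69.99
G01 X104.14 Y69.99
G01 X104.14 Y92.69
M5
G0 X256.32 Y115.25
M3 S457
G01 X81.94 Y139.39 F2190
G01 X58.99 Y58.71
G01 X107.45 Y77.79
M5
G0 X297.36 Y48.45
M3 S290
G01 X266.21 Y46.73 F3949
G01 X195.85 Y36.36
G01 X112.59 Y23.60
G01 X42.74 Y14.70
G01 X12.60 Y15.91
M5
G0 X152.44 Y106.72
M3 S290
G01 X301.06 Y106.72 F3949
G01 X301.06 Y89.26
G01 X152.44 Y89.26
G01 X152.44 Y106.72
M5
G0 X65.87 Y124.47
M3 S290
G01 X63.65 Y111.76 F3949
G01 X52.32 Y105.57
G01 X40.43 Y110.56
G01 X36.91 Y122.98
G01 X44.43 Y133.47
G01 X57.32 Y134.13
G01 X65.87 Y124.47
M5
G0 X192.88 Y45.19
M3 S457
G01 X212.31 Y45.26 F2190
G01 X231.28 Y50.64
G01 X249.80 Y61.31
G01 X267.87 Y77.30
G01 X285.49 Y98.58
M5
G0 X266.32 Y76.84
M3 S457
G01 X258.15 Y102.00 F2190
G01 X236.75 Y117.55
G01 X210.29 Y117.55
G01 X188.89 Y102.00
G01 X180.72 Y76.84
G01 X188.89 Y51.68
G01 X210.29 Y36.13
G01 X236.75 Y36.13
G01 X258.15 Y51.68
G01 X266.32 Y76.84
M5
G0 X83.66 Y117.71
M3 S457
G01 X68.69 Y110.45 F2190
G01 X53.41 Y99.17
G01 X41.74 Y87.58
G01 X37.63 Y79.43
G01 X45.01 Y78.46
M5
G0 X0.00 Y0.00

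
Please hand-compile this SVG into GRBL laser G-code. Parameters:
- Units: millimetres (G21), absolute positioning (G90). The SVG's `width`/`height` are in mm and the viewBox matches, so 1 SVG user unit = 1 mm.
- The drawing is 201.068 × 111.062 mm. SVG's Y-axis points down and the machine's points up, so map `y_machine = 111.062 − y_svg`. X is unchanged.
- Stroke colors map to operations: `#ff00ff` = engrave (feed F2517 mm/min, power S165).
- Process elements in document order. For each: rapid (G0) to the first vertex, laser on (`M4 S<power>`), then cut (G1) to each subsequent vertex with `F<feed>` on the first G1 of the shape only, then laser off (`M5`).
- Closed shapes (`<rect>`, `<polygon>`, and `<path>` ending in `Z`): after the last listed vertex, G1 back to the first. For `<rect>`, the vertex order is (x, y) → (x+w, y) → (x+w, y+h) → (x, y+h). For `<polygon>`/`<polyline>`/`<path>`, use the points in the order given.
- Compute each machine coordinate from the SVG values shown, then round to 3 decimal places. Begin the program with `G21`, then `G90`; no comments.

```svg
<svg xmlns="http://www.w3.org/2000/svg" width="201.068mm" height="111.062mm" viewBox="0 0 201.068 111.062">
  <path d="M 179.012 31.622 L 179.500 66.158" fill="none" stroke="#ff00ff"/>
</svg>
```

G21
G90
G0 X179.012 Y79.440
M4 S165
G1 X179.500 Y44.904 F2517
M5

viewBox `0 0 201.068 111.062` with mm width/height → 1 unit = 1 mm. Flip: y_m = 111.062 − y_svg.

**Shape 1** — `<path>` line segment, stroke `#ff00ff` → engrave (S165, F2517). Machine vertices: (179.012,79.440) → (179.500,44.904). Open path.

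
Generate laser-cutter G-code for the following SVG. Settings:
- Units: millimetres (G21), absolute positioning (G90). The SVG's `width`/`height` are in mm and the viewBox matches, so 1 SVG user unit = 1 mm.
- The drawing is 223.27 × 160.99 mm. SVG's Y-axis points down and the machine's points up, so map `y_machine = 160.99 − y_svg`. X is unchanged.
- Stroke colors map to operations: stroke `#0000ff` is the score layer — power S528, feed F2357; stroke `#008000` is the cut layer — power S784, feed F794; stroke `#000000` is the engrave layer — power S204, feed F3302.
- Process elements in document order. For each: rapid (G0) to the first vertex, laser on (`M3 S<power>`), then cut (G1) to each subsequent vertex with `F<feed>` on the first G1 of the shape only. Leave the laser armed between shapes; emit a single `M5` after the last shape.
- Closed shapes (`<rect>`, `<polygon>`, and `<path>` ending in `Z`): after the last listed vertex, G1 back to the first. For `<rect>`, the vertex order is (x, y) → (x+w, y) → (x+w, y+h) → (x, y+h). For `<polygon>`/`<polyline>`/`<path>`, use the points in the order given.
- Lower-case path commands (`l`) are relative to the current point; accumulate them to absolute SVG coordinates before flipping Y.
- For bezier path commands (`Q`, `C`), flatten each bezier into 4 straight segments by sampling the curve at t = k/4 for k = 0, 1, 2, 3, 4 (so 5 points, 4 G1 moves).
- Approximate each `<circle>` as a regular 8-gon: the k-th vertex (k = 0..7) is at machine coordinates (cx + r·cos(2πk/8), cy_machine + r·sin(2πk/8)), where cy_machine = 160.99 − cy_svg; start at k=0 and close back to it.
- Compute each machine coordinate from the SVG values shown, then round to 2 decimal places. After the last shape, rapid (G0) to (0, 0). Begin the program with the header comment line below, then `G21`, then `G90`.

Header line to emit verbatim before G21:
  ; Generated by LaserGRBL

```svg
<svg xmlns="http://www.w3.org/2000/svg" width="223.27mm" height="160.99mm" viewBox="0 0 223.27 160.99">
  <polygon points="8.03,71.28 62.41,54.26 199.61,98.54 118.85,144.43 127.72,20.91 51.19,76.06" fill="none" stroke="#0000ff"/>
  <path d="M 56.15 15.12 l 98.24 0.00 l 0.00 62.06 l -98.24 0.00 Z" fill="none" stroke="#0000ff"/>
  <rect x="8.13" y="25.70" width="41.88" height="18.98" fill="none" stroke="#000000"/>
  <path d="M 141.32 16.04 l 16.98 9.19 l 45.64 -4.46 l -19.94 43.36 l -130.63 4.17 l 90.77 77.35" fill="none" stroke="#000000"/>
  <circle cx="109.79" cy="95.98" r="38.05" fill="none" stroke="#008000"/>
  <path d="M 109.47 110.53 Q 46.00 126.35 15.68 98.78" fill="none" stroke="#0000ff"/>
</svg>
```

; Generated by LaserGRBL
G21
G90
G0 X8.03 Y89.71
M3 S528
G1 X62.41 Y106.73 F2357
G1 X199.61 Y62.45
G1 X118.85 Y16.56
G1 X127.72 Y140.08
G1 X51.19 Y84.93
G1 X8.03 Y89.71
G0 X56.15 Y145.87
M3 S528
G1 X154.39 Y145.87 F2357
G1 X154.39 Y83.81
G1 X56.15 Y83.81
G1 X56.15 Y145.87
G0 X8.13 Y135.29
M3 S204
G1 X50.01 Y135.29 F3302
G1 X50.01 Y116.31
G1 X8.13 Y116.31
G1 X8.13 Y135.29
G0 X141.32 Y144.95
M3 S204
G1 X158.30 Y135.76 F3302
G1 X203.94 Y140.22
G1 X184.00 Y96.86
G1 X53.37 Y92.69
G1 X144.14 Y15.34
G0 X147.84 Y65.01
M3 S784
G1 X136.70 Y91.92 F794
G1 X109.79 Y103.06
G1 X82.88 Y91.92
G1 X71.74 Y65.01
G1 X82.88 Y38.10
G1 X109.79 Y26.96
G1 X136.70 Y38.10
G1 X147.84 Y65.01
G0 X109.47 Y50.46
M3 S528
G1 X79.81 Y45.26 F2357
G1 X54.29 Y45.49
G1 X32.91 Y51.14
G1 X15.68 Y62.21
M5
G0 X0.00 Y0.00

Since the viewBox matches the mm dimensions, user units are millimetres directly. The only transform is the Y-flip y_m = 160.99 − y_svg.

Shape 1 is a closed polygon drawn with `<polygon>`. Its stroke #0000ff means score at S528, F2357. After flipping Y the toolpath is (8.03,89.71) → (62.41,106.73) → (199.61,62.45) → (118.85,16.56) → (127.72,140.08) → (51.19,84.93) → (8.03,89.71), returning to the start.

Shape 2 is a rectangle drawn with `<path>`. Its stroke #0000ff means score at S528, F2357. After flipping Y the toolpath is (56.15,145.87) → (154.39,145.87) → (154.39,83.81) → (56.15,83.81) → (56.15,145.87), returning to the start.

Shape 3 is a rectangle drawn with `<rect>`. Its stroke #000000 means engrave at S204, F3302. After flipping Y the toolpath is (8.13,135.29) → (50.01,135.29) → (50.01,116.31) → (8.13,116.31) → (8.13,135.29), returning to the start.

Shape 4 is a open polyline drawn with `<path>`. Its stroke #000000 means engrave at S204, F3302. After flipping Y the toolpath is (141.32,144.95) → (158.30,135.76) → (203.94,140.22) → (184.00,96.86) → (53.37,92.69) → (144.14,15.34).

Shape 5 is a circle drawn with `<circle>`. Its stroke #008000 means cut at S784, F794. After flipping Y the toolpath is (147.84,65.01) → (136.70,91.92) → (109.79,103.06) → (82.88,91.92) → (71.74,65.01) → (82.88,38.10) → (109.79,26.96) → (136.70,38.10) → (147.84,65.01), returning to the start.

Shape 6 is a quadratic bezier drawn with `<path>`. Its stroke #0000ff means score at S528, F2357. After flipping Y the toolpath is (109.47,50.46) → (79.81,45.26) → (54.29,45.49) → (32.91,51.14) → (15.68,62.21).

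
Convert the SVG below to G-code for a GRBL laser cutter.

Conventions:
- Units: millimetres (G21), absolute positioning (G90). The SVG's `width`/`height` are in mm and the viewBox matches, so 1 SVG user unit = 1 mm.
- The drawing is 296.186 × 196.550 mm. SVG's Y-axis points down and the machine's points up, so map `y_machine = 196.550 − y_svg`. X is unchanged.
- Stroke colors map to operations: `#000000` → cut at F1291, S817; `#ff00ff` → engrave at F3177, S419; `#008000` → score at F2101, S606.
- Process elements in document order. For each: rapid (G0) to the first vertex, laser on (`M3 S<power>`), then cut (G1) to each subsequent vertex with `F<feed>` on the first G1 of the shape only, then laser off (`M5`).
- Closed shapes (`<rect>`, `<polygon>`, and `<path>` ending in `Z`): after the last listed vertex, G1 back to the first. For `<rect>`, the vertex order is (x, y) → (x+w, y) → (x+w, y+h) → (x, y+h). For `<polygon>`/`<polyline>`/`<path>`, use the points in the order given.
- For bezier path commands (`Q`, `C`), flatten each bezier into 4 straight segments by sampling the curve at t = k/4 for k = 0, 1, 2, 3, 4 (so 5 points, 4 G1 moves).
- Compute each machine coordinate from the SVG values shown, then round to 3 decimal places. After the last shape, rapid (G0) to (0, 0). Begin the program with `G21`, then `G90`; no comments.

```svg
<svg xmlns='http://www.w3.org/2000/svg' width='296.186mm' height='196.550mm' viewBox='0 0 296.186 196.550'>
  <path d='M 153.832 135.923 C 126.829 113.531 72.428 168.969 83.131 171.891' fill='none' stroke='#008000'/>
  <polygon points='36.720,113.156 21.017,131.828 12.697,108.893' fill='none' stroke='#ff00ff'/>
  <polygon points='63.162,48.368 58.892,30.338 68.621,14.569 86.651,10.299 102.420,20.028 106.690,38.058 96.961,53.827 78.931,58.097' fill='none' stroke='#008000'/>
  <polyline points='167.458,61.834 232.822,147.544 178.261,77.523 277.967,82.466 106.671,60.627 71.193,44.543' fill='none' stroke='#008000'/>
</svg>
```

G21
G90
G0 X153.832 Y60.627
M3 S606
G1 X129.888 Y64.865 F2101
G1 X104.342 Y52.136
G1 X85.865 Y34.661
G1 X83.131 Y24.659
M5
G0 X36.720 Y83.394
M3 S419
G1 X21.017 Y64.722 F3177
G1 X12.697 Y87.657
G1 X36.720 Y83.394
M5
G0 X63.162 Y148.182
M3 S606
G1 X58.892 Y166.212 F2101
G1 X68.621 Y181.981
G1 X86.651 Y186.251
G1 X102.420 Y176.522
G1 X106.690 Y158.492
G1 X96.961 Y142.723
G1 X78.931 Y138.453
G1 X63.162 Y148.182
M5
G0 X167.458 Y134.716
M3 S606
G1 X232.822 Y49.006 F2101
G1 X178.261 Y119.027
G1 X277.967 Y114.084
G1 X106.671 Y135.923
G1 X71.193 Y152.007
M5
G0 X0.000 Y0.000

viewBox `0 0 296.186 196.550` with mm width/height → 1 unit = 1 mm. Flip: y_m = 196.550 − y_svg.

**Shape 1** — `<path>` cubic bezier, stroke `#008000` → score (S606, F2101). Control points (SVG): P0=(153.832,135.923), P1=(126.829,113.531), P2=(72.428,168.969), P3=(83.131,171.891); sampled at t=k/4. Machine vertices: (153.832,60.627) → (129.888,64.865) → (104.342,52.136) → (85.865,34.661) → (83.131,24.659). Open path.

**Shape 2** — `<polygon>` regular polygon, stroke `#ff00ff` → engrave (S419, F3177). Machine vertices: (36.720,83.394) → (21.017,64.722) → (12.697,87.657) → (36.720,83.394). Closed: final G1 returns to the first vertex.

**Shape 3** — `<polygon>` regular polygon, stroke `#008000` → score (S606, F2101). Machine vertices: (63.162,148.182) → (58.892,166.212) → (68.621,181.981) → (86.651,186.251) → (102.420,176.522) → (106.690,158.492) → (96.961,142.723) → (78.931,138.453) → (63.162,148.182). Closed: final G1 returns to the first vertex.

**Shape 4** — `<polyline>` open polyline, stroke `#008000` → score (S606, F2101). Machine vertices: (167.458,134.716) → (232.822,49.006) → (178.261,119.027) → (277.967,114.084) → (106.671,135.923) → (71.193,152.007). Open path.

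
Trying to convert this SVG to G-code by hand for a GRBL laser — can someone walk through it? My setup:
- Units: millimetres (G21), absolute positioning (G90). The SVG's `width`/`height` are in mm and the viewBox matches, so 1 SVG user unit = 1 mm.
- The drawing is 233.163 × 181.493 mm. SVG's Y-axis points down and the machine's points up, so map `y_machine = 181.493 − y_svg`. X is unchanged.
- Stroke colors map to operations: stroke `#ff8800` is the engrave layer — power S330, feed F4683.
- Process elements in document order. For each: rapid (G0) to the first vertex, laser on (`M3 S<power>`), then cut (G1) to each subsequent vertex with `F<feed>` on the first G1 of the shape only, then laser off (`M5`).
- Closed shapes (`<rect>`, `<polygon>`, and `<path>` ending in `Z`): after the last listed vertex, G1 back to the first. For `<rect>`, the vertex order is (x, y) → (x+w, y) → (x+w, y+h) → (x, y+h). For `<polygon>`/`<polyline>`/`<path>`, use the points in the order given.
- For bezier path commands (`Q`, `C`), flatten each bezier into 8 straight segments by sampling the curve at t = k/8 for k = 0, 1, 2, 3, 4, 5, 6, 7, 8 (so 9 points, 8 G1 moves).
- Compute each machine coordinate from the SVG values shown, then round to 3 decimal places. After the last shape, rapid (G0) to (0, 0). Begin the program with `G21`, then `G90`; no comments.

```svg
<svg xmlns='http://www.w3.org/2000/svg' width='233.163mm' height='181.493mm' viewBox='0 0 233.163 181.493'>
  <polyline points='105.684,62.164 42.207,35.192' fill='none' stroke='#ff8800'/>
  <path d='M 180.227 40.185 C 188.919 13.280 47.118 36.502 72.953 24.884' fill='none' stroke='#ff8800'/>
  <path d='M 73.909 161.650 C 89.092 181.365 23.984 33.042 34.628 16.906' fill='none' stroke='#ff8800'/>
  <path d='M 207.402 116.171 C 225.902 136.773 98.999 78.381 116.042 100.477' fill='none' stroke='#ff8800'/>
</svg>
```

1 u = 1 mm; y_m = 181.493 − y.

[1] `<polyline>` line segment, #ff8800→engrave S330 F4683: (105.684,119.329) → (42.207,146.301)

[2] `<path>` cubic bezier, #ff8800→engrave S330 F4683: (180.227,141.308) → (177.053,149.214) → (163.499,153.416) → (143.293,154.909) → (120.161,154.691) → (97.834,153.756) → (80.038,153.100) → (70.501,153.719) → (72.953,156.609)

[3] `<path>` cubic bezier, #ff8800→engrave S330 F4683: (73.909,19.843) → (76.144,19.740) → (72.680,31.873) → (65.346,52.722) → (55.971,78.771) → (46.383,106.500) → (38.410,132.391) → (33.883,152.926) → (34.628,164.587)

[4] `<path>` cubic bezier, #ff8800→engrave S330 F4683: (207.402,65.322) → (208.089,60.988) → (198.535,62.190) → (182.131,67.060) → (162.268,73.729) → (142.337,80.328) → (125.729,84.988) → (115.833,85.841) → (116.042,81.016)

G21
G90
G0 X105.684 Y119.329
M3 S330
G1 X42.207 Y146.301 F4683
M5
G0 X180.227 Y141.308
M3 S330
G1 X177.053 Y149.214 F4683
G1 X163.499 Y153.416
G1 X143.293 Y154.909
G1 X120.161 Y154.691
G1 X97.834 Y153.756
G1 X80.038 Y153.100
G1 X70.501 Y153.719
G1 X72.953 Y156.609
M5
G0 X73.909 Y19.843
M3 S330
G1 X76.144 Y19.740 F4683
G1 X72.680 Y31.873
G1 X65.346 Y52.722
G1 X55.971 Y78.771
G1 X46.383 Y106.500
G1 X38.410 Y132.391
G1 X33.883 Y152.926
G1 X34.628 Y164.587
M5
G0 X207.402 Y65.322
M3 S330
G1 X208.089 Y60.988 F4683
G1 X198.535 Y62.190
G1 X182.131 Y67.060
G1 X162.268 Y73.729
G1 X142.337 Y80.328
G1 X125.729 Y84.988
G1 X115.833 Y85.841
G1 X116.042 Y81.016
M5
G0 X0.000 Y0.000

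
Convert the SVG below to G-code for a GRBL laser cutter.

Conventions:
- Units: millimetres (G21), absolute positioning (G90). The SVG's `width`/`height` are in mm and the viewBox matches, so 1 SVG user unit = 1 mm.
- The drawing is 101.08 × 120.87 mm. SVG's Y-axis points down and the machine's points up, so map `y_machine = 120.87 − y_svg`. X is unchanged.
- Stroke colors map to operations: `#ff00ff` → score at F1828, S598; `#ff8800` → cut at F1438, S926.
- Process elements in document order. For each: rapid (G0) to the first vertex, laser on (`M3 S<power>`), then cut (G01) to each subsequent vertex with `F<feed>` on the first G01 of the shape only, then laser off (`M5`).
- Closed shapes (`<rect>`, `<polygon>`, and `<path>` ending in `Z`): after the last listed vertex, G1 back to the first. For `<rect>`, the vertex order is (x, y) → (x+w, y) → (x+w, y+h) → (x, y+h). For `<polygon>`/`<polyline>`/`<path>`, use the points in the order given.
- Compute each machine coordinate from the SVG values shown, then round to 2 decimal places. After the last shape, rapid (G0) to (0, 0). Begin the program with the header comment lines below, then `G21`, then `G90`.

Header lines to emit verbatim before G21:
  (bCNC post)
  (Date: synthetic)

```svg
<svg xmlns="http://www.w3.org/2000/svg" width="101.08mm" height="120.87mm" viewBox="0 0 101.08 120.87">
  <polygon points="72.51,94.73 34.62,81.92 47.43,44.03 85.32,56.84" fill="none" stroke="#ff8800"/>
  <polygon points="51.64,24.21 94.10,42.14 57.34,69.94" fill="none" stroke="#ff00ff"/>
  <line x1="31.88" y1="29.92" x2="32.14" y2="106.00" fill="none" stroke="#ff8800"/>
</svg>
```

(bCNC post)
(Date: synthetic)
G21
G90
G0 X72.51 Y26.14
M3 S926
G01 X34.62 Y38.95 F1438
G01 X47.43 Y76.84
G01 X85.32 Y64.03
G01 X72.51 Y26.14
M5
G0 X51.64 Y96.66
M3 S598
G01 X94.10 Y78.73 F1828
G01 X57.34 Y50.93
G01 X51.64 Y96.66
M5
G0 X31.88 Y90.95
M3 S926
G01 X32.14 Y14.87 F1438
M5
G0 X0.00 Y0.00

viewBox `0 0 101.08 120.87` with mm width/height → 1 unit = 1 mm. Flip: y_m = 120.87 − y_svg.

**Shape 1** — `<polygon>` regular polygon, stroke `#ff8800` → cut (S926, F1438). Machine vertices: (72.51,26.14) → (34.62,38.95) → (47.43,76.84) → (85.32,64.03) → (72.51,26.14). Closed: final G1 returns to the first vertex.

**Shape 2** — `<polygon>` regular polygon, stroke `#ff00ff` → score (S598, F1828). Machine vertices: (51.64,96.66) → (94.10,78.73) → (57.34,50.93) → (51.64,96.66). Closed: final G1 returns to the first vertex.

**Shape 3** — `<line>` line segment, stroke `#ff8800` → cut (S926, F1438). Machine vertices: (31.88,90.95) → (32.14,14.87). Open path.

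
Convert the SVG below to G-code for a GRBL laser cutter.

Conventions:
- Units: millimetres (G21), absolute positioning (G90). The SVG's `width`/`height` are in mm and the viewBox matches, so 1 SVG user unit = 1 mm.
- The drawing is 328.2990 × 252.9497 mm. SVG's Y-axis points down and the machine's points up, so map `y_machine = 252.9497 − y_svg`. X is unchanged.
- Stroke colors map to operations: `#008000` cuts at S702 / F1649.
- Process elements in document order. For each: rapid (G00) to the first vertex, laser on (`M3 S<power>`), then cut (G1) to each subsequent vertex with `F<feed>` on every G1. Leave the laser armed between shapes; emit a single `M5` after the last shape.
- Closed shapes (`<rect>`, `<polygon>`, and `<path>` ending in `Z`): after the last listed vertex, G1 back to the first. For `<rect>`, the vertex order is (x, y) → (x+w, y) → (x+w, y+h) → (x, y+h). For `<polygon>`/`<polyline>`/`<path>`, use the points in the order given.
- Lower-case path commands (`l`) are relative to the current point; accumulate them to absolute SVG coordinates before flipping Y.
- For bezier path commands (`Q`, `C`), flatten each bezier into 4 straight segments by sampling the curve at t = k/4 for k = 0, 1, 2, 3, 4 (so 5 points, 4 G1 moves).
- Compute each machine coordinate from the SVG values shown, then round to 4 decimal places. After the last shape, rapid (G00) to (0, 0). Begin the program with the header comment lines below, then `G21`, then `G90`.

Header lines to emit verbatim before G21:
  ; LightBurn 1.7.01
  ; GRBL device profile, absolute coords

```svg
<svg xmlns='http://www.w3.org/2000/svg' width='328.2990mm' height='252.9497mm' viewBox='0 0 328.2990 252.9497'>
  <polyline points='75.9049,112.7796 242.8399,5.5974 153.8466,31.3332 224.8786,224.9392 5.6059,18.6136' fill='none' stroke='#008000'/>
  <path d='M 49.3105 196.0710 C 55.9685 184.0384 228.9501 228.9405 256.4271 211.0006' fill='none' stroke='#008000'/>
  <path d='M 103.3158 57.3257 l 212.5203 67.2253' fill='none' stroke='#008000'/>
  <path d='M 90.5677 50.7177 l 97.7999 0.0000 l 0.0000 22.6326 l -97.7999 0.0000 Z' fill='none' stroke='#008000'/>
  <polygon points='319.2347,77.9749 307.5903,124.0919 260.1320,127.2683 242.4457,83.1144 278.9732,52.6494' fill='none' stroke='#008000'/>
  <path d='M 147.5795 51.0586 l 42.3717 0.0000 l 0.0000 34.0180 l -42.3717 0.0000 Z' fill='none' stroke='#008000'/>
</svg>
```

; LightBurn 1.7.01
; GRBL device profile, absolute coords
G21
G90
G00 X75.9049 Y140.1701
M3 S702
G1 X242.8399 Y247.3523 F1649
G1 X153.8466 Y221.6165 F1649
G1 X224.8786 Y28.0105 F1649
G1 X5.6059 Y234.3361 F1649
G00 X49.3105 Y56.8787
M3 S702
G1 X80.6174 Y57.0994 F1649
G1 X145.0617 Y47.1987 F1649
G1 X213.4096 Y38.4055 F1649
G1 X256.4271 Y41.9491 F1649
G00 X103.3158 Y195.6240
M3 S702
G1 X315.8361 Y128.3987 F1649
G00 X90.5677 Y202.2320
M3 S702
G1 X188.3676 Y202.2320 F1649
G1 X188.3676 Y179.5994 F1649
G1 X90.5677 Y179.5994 F1649
G1 X90.5677 Y202.2320 F1649
G00 X319.2347 Y174.9748
M3 S702
G1 X307.5903 Y128.8578 F1649
G1 X260.1320 Y125.6814 F1649
G1 X242.4457 Y169.8353 F1649
G1 X278.9732 Y200.3003 F1649
G1 X319.2347 Y174.9748 F1649
G00 X147.5795 Y201.8911
M3 S702
G1 X189.9512 Y201.8911 F1649
G1 X189.9512 Y167.8731 F1649
G1 X147.5795 Y167.8731 F1649
G1 X147.5795 Y201.8911 F1649
M5
G00 X0.0000 Y0.0000

1 u = 1 mm; y_m = 252.9497 − y.

[1] `<polyline>` open polyline, #008000→cut S702 F1649: (75.9049,140.1701) → (242.8399,247.3523) → (153.8466,221.6165) → (224.8786,28.0105) → (5.6059,234.3361)

[2] `<path>` cubic bezier, #008000→cut S702 F1649: (49.3105,56.8787) → (80.6174,57.0994) → (145.0617,47.1987) → (213.4096,38.4055) → (256.4271,41.9491)

[3] `<path>` line segment, #008000→cut S702 F1649: (103.3158,195.6240) → (315.8361,128.3987)

[4] `<path>` rectangle, #008000→cut S702 F1649: (90.5677,202.2320) → (188.3676,202.2320) → (188.3676,179.5994) → (90.5677,179.5994) → (90.5677,202.2320) (closed)

[5] `<polygon>` regular polygon, #008000→cut S702 F1649: (319.2347,174.9748) → (307.5903,128.8578) → (260.1320,125.6814) → (242.4457,169.8353) → (278.9732,200.3003) → (319.2347,174.9748) (closed)

[6] `<path>` rectangle, #008000→cut S702 F1649: (147.5795,201.8911) → (189.9512,201.8911) → (189.9512,167.8731) → (147.5795,167.8731) → (147.5795,201.8911) (closed)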